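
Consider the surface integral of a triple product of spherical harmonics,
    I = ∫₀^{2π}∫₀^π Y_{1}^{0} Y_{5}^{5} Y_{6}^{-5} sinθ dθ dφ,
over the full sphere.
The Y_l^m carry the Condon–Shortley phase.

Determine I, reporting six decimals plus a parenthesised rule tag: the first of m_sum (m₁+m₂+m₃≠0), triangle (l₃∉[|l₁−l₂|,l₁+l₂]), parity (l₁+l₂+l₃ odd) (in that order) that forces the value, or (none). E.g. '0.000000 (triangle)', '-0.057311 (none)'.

Checks pass: Σm=0; 12 even; l₃=6∈[4,6].
(2·1+1)(2·5+1)(2·6+1) = 429
Δ: 0! 2! 10! / 13! → 1/858
sum: t=0:+1/14400 = 1/14400
3j²(1 5 6; 0 0 0) = Δ·Π!·Σ² = 6/143  (sign +1)
sum: t=0:+1/3628800 = 1/3628800
3j²(1 5 6; 0 5 -5) = Δ·Π!·Σ² = 1/78  (sign -1)
combine: 4πI² = 429·6/143·1/78 = 3/13
take √, sign -1: I = -0.13551395
No selection rule forces the value: the integral is nonzero (none).

-0.135514 (none)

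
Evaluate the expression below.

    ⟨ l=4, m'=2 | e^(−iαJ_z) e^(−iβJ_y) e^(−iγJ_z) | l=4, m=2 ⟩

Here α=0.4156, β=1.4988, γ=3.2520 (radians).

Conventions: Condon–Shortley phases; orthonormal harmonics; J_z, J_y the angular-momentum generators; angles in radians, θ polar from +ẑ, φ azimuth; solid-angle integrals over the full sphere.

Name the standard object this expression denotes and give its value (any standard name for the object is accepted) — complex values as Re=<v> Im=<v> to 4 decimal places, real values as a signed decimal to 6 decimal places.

Wigner D-matrix element, Re=0.0759 Im=-0.1329

This is a Wigner D-matrix element — the rotation-matrix element ⟨l m'| R(α,β,γ) |l m⟩ in the angular-momentum basis.
First d^4_{2,2}(β=1.4988), then the phase factors e^{-i(2)α} and e^{-i(2)γ}:
c=cos(1.498800/2)=0.732098, s=sin(1.498800/2)=0.681200; N=√[720·2·720·2]=1440.000000
The bounds max(0,m−m')=0 and min(l+m,l−m')=2 give 3 terms
  k=0: (−1)^0·1440.0000/(1440)·0.7321^8·0.6812^0 = +0.082519
  k=1: (−1)^1·1440.0000/(120)·0.7321^6·0.6812^2 = -0.857323
  k=2: (−1)^2·1440.0000/(96)·0.7321^4·0.6812^4 = +0.927823
d^4_{2,2}(1.4988) = +0.082519 -0.857323 +0.927823 = +0.153019
Attach z-rotation phases: D = e^{-i(2)(0.4156)}·(+0.153019)·e^{-i(2)(3.2520)} = +0.075870-0.132885i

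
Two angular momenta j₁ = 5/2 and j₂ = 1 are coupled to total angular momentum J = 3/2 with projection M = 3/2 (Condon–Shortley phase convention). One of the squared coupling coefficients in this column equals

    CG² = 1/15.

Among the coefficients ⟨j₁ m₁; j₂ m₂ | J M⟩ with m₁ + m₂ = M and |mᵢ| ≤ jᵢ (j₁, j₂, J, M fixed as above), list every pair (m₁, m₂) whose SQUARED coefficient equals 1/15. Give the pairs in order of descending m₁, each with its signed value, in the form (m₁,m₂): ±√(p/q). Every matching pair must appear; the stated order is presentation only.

Admissible pairs with m₁+m₂ = M = 3/2: (1/2,1), (3/2,0), (5/2,-1)
  (m₁,m₂)=(5/2,-1): CG² = 2/3, CG = +√(2/3)
  (m₁,m₂)=(3/2,0): CG² = 4/15, CG = −√(4/15)
  (m₁,m₂)=(1/2,1): CG² = 1/15, CG = +√(1/15)   ← matches the target
Pairs with CG² = 1/15: (1/2,1): +√(1/15)

(1/2,1): +√(1/15)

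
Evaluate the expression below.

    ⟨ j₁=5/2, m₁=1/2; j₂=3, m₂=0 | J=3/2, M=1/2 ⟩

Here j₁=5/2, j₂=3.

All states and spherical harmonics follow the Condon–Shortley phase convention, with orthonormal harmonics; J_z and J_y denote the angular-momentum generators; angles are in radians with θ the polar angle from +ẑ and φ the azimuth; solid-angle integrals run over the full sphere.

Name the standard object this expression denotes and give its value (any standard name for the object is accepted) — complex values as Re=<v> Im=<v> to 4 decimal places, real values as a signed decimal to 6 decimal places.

Clebsch–Gordan coefficient, +√(4/35) ≈ +0.338062

This is a Clebsch–Gordan (vector-coupling) coefficient.
triangle: 4!·1!·2!/8! = 48/40320
(j±m)!: 3!·2!·3!·3!·2!·1! = 864
prefactor² = (2J+1)·Δ·N² = 144/35
  k=1: −1/(1!·3!·1!·2!·0!·0!) = -1/12
  k=2: +1/(2!·2!·0!·1!·1!·1!) = 1/4
Σ = 1/6  ⇒  CG² = 144/35·(1/6)² = 4/35
CG = +√(4/35) = +0.338062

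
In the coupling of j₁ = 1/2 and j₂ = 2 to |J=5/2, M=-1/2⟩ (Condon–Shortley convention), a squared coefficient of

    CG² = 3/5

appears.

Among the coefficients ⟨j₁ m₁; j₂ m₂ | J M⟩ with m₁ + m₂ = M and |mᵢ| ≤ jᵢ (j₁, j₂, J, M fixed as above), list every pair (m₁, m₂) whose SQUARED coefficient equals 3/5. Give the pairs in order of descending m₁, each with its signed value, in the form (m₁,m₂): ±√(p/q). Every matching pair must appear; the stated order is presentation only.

Admissible pairs with m₁+m₂ = M = -1/2: (-1/2,0), (1/2,-1)
  (m₁,m₂)=(1/2,-1): CG² = 2/5, CG = +√(2/5)
  (m₁,m₂)=(-1/2,0): CG² = 3/5, CG = +√(3/5)   ← matches the target
Pairs with CG² = 3/5: (-1/2,0): +√(3/5)

(-1/2,0): +√(3/5)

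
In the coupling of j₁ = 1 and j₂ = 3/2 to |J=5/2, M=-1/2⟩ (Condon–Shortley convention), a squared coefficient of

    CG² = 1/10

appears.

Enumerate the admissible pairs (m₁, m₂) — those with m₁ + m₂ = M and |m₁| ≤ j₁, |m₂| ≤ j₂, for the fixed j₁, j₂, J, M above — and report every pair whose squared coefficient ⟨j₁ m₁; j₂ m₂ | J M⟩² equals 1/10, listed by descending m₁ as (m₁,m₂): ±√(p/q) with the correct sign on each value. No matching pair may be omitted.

(1,-3/2): +√(1/10)

Admissible pairs with m₁+m₂ = M = -1/2: (-1,1/2), (0,-1/2), (1,-3/2)
  (m₁,m₂)=(1,-3/2): CG² = 1/10, CG = +√(1/10)   ← matches the target
  (m₁,m₂)=(0,-1/2): CG² = 3/5, CG = +√(3/5)
  (m₁,m₂)=(-1,1/2): CG² = 3/10, CG = +√(3/10)
Pairs with CG² = 1/10: (1,-3/2): +√(1/10)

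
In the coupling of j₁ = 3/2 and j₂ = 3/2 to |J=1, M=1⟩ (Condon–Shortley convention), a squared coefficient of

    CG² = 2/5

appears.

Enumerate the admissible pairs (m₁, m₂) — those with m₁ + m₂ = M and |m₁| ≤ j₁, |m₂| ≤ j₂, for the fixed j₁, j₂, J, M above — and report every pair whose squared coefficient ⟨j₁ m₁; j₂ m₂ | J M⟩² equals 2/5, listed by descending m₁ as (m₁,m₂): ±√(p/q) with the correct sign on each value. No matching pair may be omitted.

(1/2,1/2): −√(2/5)

Admissible pairs with m₁+m₂ = M = 1: (-1/2,3/2), (1/2,1/2), (3/2,-1/2)
  (m₁,m₂)=(3/2,-1/2): CG² = 3/10, CG = +√(3/10)
  (m₁,m₂)=(1/2,1/2): CG² = 2/5, CG = −√(2/5)   ← matches the target
  (m₁,m₂)=(-1/2,3/2): CG² = 3/10, CG = +√(3/10)
Pairs with CG² = 2/5: (1/2,1/2): −√(2/5)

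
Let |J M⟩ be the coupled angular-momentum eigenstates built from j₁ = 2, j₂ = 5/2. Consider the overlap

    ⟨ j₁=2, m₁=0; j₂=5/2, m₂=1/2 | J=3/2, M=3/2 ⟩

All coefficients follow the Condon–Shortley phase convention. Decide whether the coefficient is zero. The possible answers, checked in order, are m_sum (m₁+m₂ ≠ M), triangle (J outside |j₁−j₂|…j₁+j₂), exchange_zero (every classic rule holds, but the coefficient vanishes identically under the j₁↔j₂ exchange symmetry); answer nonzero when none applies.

m_sum

m-sum: m₁+m₂ = 0+1/2 = 1/2, M = 3/2  ✗ ⇒ coefficient is 0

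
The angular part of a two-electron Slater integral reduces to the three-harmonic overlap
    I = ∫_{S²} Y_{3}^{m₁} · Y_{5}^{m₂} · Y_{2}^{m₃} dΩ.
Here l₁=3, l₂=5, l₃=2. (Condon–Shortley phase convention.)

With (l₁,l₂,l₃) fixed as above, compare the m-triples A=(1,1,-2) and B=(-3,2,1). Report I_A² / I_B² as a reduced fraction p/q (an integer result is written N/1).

Same 3,5,2: normalisation and zero-m 3j drop out of the ratio.
A: Δ: 6! 0! 4! / 11! → 1/2310; sum: t=2:+1/1152 = 1/1152; 3j²(3 5 2; 1 1 -2) = Δ·Π!·Σ² = 1/154  (sign +1)
B: Δ: 6! 0! 4! / 11! → 1/2310; sum: t=6:+1/4320 = 1/4320; 3j²(3 5 2; -3 2 1) = Δ·Π!·Σ² = 1/330  (sign -1)
I_A²/I_B² = (1/154)/(1/330) = 15/7

15/7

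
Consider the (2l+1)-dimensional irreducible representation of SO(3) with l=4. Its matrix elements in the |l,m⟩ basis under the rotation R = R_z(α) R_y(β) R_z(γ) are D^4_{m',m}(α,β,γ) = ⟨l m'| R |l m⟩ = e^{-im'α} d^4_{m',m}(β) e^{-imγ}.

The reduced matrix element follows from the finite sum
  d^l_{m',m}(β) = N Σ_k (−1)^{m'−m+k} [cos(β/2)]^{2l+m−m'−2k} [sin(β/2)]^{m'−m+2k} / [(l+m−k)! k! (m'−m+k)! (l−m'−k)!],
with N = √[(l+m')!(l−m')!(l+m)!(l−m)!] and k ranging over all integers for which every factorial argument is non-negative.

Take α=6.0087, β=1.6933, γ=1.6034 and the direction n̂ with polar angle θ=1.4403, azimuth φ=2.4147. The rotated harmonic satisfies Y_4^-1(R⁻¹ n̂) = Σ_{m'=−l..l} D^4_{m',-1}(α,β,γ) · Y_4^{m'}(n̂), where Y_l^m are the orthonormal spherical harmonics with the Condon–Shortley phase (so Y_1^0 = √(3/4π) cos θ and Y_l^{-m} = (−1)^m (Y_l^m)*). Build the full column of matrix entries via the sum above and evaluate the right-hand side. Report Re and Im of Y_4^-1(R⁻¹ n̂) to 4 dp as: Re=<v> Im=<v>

Need the full column D^4_{m',-1} for m'=−4..4 at α=6.0087, β=1.6933, γ=1.6034.
cos(β/2)=0.662496, sin(β/2)=0.749065
d^4_{-4,-1}: single k=3 term ⇒ +0.401393;  D = +0.351200+0.194358i
d^4_{-3,-1}: k∈[2..3] ⇒ +0.376539 -0.802290 = -0.425751;  D = -0.302689-0.299405i
d^4_{-2,-1}: k∈[1..3] ⇒ +0.178008 -1.137843 +0.969758 = +0.009924;  D = +0.004900+0.008630i
d^4_{-1,-1}: k∈[0..3] ⇒ +0.037108 -0.711592 +1.819422 -0.775327 = +0.369612;  D = +0.088533+0.358852i
d^4_{0,-1}: k∈[0..3] ⇒ -0.187637 +1.439270 -1.839987 +0.392045 = -0.196309;  D = +0.006399-0.196205i
d^4_{1,-1}: k∈[0..3] ⇒ +0.474395 -1.819422 +1.162990 -0.099119 = -0.281157;  D = +0.084989-0.268003i
d^4_{2,-1}: k∈[0..2] ⇒ -0.758562 +1.454637 -0.371927 = +0.324149;  D = -0.178068+0.270858i
d^4_{3,-1}: k∈[0..1] ⇒ +0.802290 -0.615396 = +0.186893;  D = -0.141154+0.122493i
d^4_{4,-1}: single k=0 term ⇒ -0.513148;  D = +0.464216-0.218687i
Y_4^{m'}(θ=1.4403,φ=2.4147) and Σ D·Y over m':
  (+0.3512+0.1944i)·(-0.4160+0.0992i)  (-0.3027-0.2994i)·(+0.0909-0.1301i)  (+0.0049+0.0086i)·(-0.0338-0.2879i)  (+0.0885+0.3589i)·(+0.1314+0.1169i)  (+0.0064-0.1962i)·(+0.2647+0.0000i)  (+0.0850-0.2680i)·(-0.1314+0.1169i)  (-0.1781+0.2709i)·(-0.0338+0.2879i)  (-0.1412+0.1225i)·(-0.0909-0.1301i)  (+0.4642-0.2187i)·(-0.4160-0.0992i)
Y_4^-1(R⁻¹ n̂) = -0.495993+0.006908i

Re=-0.4960 Im=0.0069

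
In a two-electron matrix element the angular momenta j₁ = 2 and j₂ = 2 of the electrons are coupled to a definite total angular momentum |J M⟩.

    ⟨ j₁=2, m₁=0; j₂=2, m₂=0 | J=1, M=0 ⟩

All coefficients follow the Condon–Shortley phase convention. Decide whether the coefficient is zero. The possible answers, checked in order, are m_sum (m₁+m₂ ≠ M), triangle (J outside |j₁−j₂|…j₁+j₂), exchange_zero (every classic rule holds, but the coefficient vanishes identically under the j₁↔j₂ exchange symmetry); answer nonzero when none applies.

m-sum: m₁+m₂ = 0+0 = 0, M = 0  ✓
triangle: |j₁−j₂| = 0 ≤ J = 1 ≤ j₁+j₂ = 4  ✓
exchange: j₁=j₂ and m₁=m₂, and (−1)^(j₁+j₂−J) = (−1)^3 = −1 forces ⟨j₁m₁;j₂m₂|JM⟩ = −⟨j₂m₂;j₁m₁|JM⟩ = −⟨j₁m₁;j₂m₂|JM⟩ ⇒ the coefficient vanishes identically
Racah sum check: Σ_k collapses to 0 ⇒ CG = 0

exchange_zero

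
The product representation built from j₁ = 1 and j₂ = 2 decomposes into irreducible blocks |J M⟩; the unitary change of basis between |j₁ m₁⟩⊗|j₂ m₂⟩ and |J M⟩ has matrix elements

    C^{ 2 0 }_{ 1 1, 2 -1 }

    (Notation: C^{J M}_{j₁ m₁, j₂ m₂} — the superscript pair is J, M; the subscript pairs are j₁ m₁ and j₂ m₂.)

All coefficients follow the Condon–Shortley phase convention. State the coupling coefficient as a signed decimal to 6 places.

√[5·1!1!3!/6! · 2!0!1!3!2!2!] = √(2)
  +(−1)^0/∏(0,1,0,1,1,2)! = 1/2  (running 1/2)
⟨..|..⟩ = √(2)·(1/2) = +0.707107

+0.707107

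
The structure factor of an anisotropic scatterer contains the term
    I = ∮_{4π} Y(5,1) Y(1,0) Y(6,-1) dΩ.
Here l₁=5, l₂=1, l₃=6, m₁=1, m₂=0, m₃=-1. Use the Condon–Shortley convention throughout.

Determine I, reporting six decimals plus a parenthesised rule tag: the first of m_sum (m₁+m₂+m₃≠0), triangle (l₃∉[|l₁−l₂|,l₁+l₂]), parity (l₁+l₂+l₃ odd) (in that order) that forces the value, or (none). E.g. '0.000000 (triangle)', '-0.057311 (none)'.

-0.241725 (none)

Rules hold: Σm=0, L=12 even, 4≤6≤6.
N = 11·3·13 = 429
Δ = 0!·10!·2!/13! = 1/858
Racah Σ t=0..0: t=0:+1/14400 = 1/14400
⇒ 3j(5 1 6; 0 0 0)² = 6/143, sgn +1
Racah Σ t=0..0: t=0:+1/17280 = 1/17280
⇒ 3j(5 1 6; 1 0 -1)² = 35/858, sgn -1
4πI² = N·(3j₀)²·(3jₘ)² = 105/143
I = -1·√(0.734266/4π) = -0.24172507
No selection rule forces the value: the integral is nonzero (none).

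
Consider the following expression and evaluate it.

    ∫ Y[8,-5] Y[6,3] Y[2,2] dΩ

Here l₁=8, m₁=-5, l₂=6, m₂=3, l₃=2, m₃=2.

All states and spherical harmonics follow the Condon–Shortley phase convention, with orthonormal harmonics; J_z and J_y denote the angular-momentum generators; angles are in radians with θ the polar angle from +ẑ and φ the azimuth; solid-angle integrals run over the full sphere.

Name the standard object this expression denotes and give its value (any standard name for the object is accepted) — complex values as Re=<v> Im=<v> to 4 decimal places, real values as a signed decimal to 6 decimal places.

Gaunt coefficient, -0.226917

This is a Gaunt coefficient — the integral of a triple product of spherical harmonics over the sphere.
m-sum 0 ✓  L=16 even ✓  2≤2≤14 ✓
Π(2lᵢ+1) = 17×13×5 = 1105
triangle coeff Δ(8,6,2) = 1/30940
Σ_t [6,6]: t=6:+1/2073600 = 1/2073600
(3j)²=28/1105 [(8 6 2; 0 0 0)], sign=+1
Σ_t [9,9]: t=9:−1/52254720 = -1/52254720
(3j)²=11/476 [(8 6 2; -5 3 2)], sign=-1
⇒ 4πI² = 11/17
I = (-1)√(11/17/(4π)) = -0.22691696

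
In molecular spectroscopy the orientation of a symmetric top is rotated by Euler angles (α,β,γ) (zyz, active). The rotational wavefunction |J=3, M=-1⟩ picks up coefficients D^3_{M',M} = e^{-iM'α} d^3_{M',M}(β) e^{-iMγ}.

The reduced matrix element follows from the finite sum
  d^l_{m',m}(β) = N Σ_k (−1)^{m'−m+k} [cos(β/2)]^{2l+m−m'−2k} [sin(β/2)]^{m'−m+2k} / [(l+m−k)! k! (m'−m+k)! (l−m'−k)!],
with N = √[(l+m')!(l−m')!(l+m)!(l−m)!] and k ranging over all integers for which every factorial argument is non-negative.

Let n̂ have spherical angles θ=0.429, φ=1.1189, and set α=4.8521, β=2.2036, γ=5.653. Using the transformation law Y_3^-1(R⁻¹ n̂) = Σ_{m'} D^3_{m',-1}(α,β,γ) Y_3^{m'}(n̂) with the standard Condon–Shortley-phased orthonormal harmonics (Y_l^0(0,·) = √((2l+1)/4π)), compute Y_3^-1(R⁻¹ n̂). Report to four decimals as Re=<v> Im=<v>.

Re=-0.4250 Im=0.0937

Need the full column D^3_{m',-1} for m'=−3..3 at α=4.8521, β=2.2036, γ=5.6530.
cos(β/2)=0.451991, sin(β/2)=0.892022
d^3_{-3,-1}: single k=2 term ⇒ +0.128623;  D = +0.026945+0.125769i
d^3_{-2,-1}: k∈[1..2] ⇒ +0.053214 -0.414522 = -0.361308;  D = +0.339308-0.124151i
d^3_{-1,-1}: k∈[0..2] ⇒ +0.008527 -0.265682 +0.776094 = +0.518939;  D = -0.244443-0.457761i
d^3_{0,-1}: k∈[0..2] ⇒ -0.058293 +0.681129 -0.884300 = -0.261464;  D = -0.211241+0.154079i
d^3_{1,-1}: k∈[0..2] ⇒ +0.199261 -1.034792 +0.503796 = -0.331735;  D = -0.230908-0.238180i
d^3_{2,-1}: k∈[0..1] ⇒ -0.414522 +0.807251 = +0.392730;  D = -0.241158+0.309967i
d^3_{3,-1}: single k=0 term ⇒ +0.500966;  D = -0.434380-0.249563i
Y_3^{m'}(θ=0.429,φ=1.1189) and Σ D·Y over m':
  (+0.0269+0.1258i)·(-0.0293+0.0064i)  (+0.3393-0.1242i)·(-0.0995-0.1263i)  (-0.2444-0.4578i)·(+0.1840-0.3791i)  (-0.2112+0.1541i)·(+0.3851+0.0000i)  (-0.2309-0.2382i)·(-0.1840-0.3791i)  (-0.2412+0.3100i)·(-0.0995+0.1263i)  (-0.4344-0.2496i)·(+0.0293+0.0064i)
Y_3^-1(R⁻¹ n̂) = -0.425043+0.093705i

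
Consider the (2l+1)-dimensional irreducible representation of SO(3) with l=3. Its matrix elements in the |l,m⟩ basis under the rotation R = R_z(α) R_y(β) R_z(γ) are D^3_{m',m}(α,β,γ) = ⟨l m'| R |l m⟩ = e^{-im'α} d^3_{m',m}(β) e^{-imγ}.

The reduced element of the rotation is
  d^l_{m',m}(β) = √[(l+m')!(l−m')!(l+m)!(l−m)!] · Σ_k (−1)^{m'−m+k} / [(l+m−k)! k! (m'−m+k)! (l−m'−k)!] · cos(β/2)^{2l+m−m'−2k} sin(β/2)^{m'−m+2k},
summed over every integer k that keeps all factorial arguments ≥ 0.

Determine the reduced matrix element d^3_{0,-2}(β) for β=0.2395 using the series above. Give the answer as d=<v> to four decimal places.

d=0.0749

d^3_{0,-2}(β=0.2395) via the finite sum:
c=cos(0.239500/2)=0.992839, s=sin(0.239500/2)=0.119464; N=√[6·6·1·120]=65.726707
The bounds max(0,m−m')=0 and min(l+m,l−m')=1 give 2 terms
  k=0: (−1)^2·65.7267/(12)·0.9928^4·0.1195^2 = +0.075954
  k=1: (−1)^3·65.7267/(12)·0.9928^2·0.1195^4 = -0.001100
d^3_{0,-2}(0.2395) = +0.075954 -0.001100 = +0.074854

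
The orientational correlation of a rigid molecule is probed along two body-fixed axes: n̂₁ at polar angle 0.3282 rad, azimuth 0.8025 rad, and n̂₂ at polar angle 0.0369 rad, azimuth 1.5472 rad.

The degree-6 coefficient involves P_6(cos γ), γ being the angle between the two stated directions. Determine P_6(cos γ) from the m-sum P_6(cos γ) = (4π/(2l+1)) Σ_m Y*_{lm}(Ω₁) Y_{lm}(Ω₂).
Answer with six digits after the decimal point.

0.245759

Summing Y*_{l m}(θ₁,φ₁)·Y_{l m}(θ₂,φ₂) over m ∈ [−6, 6]; prefactor 4π/(2·6+1) = 0.966644:
  [-6]  conj(Y_{6,-6})(Ω₁) = 0.00006 - 0.00054j ; Y_{6,-6}(Ω₂) = -0.00000 - 0.00000j ; Δ = -0.00000 + 0.00000j
  [-5]  conj(Y_{6,-5})(Ω₁) = -0.00355 - 0.00422j ; Y_{6,-5}(Ω₂) = 0.00000 - 0.00000j ; Δ = -0.00000 + 0.00000j
  [-4]  conj(Y_{6,-4})(Ω₁) = -0.03404 - 0.00233j ; Y_{6,-4}(Ω₂) = 0.00001 + 0.00000j ; Δ = -0.00000 - 0.00000j
  [-3]  conj(Y_{6,-3})(Ω₁) = -0.10514 + 0.09487j ; Y_{6,-3}(Ω₂) = -0.00002 + 0.00026j ; Δ = -0.00002 - 0.00003j
  [-2]  conj(Y_{6,-2})(Ω₁) = -0.01316 + 0.38451j ; Y_{6,-2}(Ω₂) = -0.00706 - 0.00033j ; Δ = 0.00022 - 0.00271j
  [-1]  conj(Y_{6,-1})(Ω₁) = 0.40321 + 0.41725j ; Y_{6,-1}(Ω₂) = 0.00285 - 0.12073j ; Δ = 0.05152 - 0.04749j
  [+0]  conj(Y_{6,0})(Ω₁) = 0.15041 + 0.00000j ; Y_{6,0}(Ω₂) = 1.00262 + 0.00000j ; Δ = 0.15080 + 0.00000j
  [+1]  conj(Y_{6,1})(Ω₁) = -0.40321 + 0.41725j ; Y_{6,1}(Ω₂) = -0.00285 - 0.12073j ; Δ = 0.05152 + 0.04749j
  [+2]  conj(Y_{6,2})(Ω₁) = -0.01316 - 0.38451j ; Y_{6,2}(Ω₂) = -0.00706 + 0.00033j ; Δ = 0.00022 + 0.00271j
  [+3]  conj(Y_{6,3})(Ω₁) = 0.10514 + 0.09487j ; Y_{6,3}(Ω₂) = 0.00002 + 0.00026j ; Δ = -0.00002 + 0.00003j
  [+4]  conj(Y_{6,4})(Ω₁) = -0.03404 + 0.00233j ; Y_{6,4}(Ω₂) = 0.00001 - 0.00000j ; Δ = -0.00000 + 0.00000j
  [+5]  conj(Y_{6,5})(Ω₁) = 0.00355 - 0.00422j ; Y_{6,5}(Ω₂) = -0.00000 - 0.00000j ; Δ = -0.00000 - 0.00000j
  [+6]  conj(Y_{6,6})(Ω₁) = 0.00006 + 0.00054j ; Y_{6,6}(Ω₂) = -0.00000 + 0.00000j ; Δ = -0.00000 - 0.00000j
Total Σ_m = 0.25424 - 0.00000j. Multiply by 0.966644: 0.24576 - 0.00000j. P_6(cos γ) = 0.245759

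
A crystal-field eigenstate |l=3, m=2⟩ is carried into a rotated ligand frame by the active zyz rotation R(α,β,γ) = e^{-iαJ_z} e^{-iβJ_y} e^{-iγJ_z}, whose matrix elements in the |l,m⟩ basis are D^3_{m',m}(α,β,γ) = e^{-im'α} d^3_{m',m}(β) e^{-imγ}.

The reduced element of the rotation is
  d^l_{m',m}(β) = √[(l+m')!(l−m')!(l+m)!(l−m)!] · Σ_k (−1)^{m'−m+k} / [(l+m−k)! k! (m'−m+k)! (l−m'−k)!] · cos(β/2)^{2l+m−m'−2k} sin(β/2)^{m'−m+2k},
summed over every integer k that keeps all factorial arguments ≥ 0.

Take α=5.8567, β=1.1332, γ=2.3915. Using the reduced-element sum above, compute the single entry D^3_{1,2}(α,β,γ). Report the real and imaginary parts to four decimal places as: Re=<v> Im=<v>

Re=-0.0482 Im=0.1296

First d^3_{1,2}(β=1.1332), then the phase factors e^{-i(1)α} and e^{-i(2)γ}:
c=cos(1.133200/2)=0.843731, s=sin(1.133200/2)=0.536766; N=√[24·2·120·1]=75.894664
k: max(0,(2)−(1))=1 … min(3+(2),3−(1))=2
  k=1: (−1)^0·75.8947/(24)·0.8437^5·0.5368^1 = +0.725780
  k=2: (−1)^1·75.8947/(12)·0.8437^3·0.5368^3 = -0.587487
d^3_{1,2}(1.1332) = +0.725780 -0.587487 = +0.138294
D = (+0.910425+0.413673i)·(+0.138294)·(+0.070552+0.997508i) = -0.048183+0.129628i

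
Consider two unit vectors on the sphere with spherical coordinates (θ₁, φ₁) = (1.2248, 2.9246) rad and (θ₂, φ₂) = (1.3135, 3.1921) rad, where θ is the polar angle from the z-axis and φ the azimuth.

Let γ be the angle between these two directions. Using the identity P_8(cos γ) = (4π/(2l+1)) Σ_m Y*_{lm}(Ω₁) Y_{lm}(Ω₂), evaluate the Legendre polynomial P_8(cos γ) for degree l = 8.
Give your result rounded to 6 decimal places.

Addition theorem: P_8(cos γ) = (4π/17) Σ_m Y*_{lm}(Ω₁) Y_{lm}(Ω₂), m = −8…8:
  m=-8: (-0.051977, -0.311867) × (0.362587, -0.155037) = (-0.067197, -0.105021)  (running Σ = (-0.067197, -0.105021))
  m=-7: (-0.023627, 0.455300) × (-0.389380, 0.143704) = (-0.056228, -0.180680)  (running Σ = (-0.123425, -0.285700))
  m=-6: (0.050255, -0.182406) × (-0.008435, 0.002637) = (0.000057, 0.001671)  (running Σ = (-0.123368, -0.284029))
  m=-5: (0.120949, -0.229049) × (0.343825, -0.088723) = (0.021263, -0.089484)  (running Σ = (-0.102105, -0.373513))
  m=-4: (-0.193609, 0.228546) × (-0.119153, 0.024405) = (0.017491, -0.031957)  (running Σ = (-0.084613, -0.405470))
  m=-3: (-0.103108, 0.078542) × (-0.294107, 0.044908) = (0.026797, -0.027730)  (running Σ = (-0.057816, -0.433200))
  m=-2: (0.290425, -0.134599) × (0.172898, -0.017525) = (0.047855, -0.028362)  (running Σ = (-0.009961, -0.461562))
  m=-1: (0.069030, -0.015219) × (0.266688, -0.013481) = (0.018204, -0.004989)  (running Σ = (0.008244, -0.466551))
  m=0: (-0.321629, -0.000000) × (-0.187915, 0.000000) = (0.060439, 0.000000)  (running Σ = (0.068682, -0.466551))
  m=1: (-0.069030, -0.015219) × (-0.266688, -0.013481) = (0.018204, 0.004989)  (running Σ = (0.086887, -0.461562))
  m=2: (0.290425, 0.134599) × (0.172898, 0.017525) = (0.047855, 0.028362)  (running Σ = (0.134742, -0.433200))
  m=3: (0.103108, 0.078542) × (0.294107, 0.044908) = (0.026797, 0.027730)  (running Σ = (0.161539, -0.405470))
  m=4: (-0.193609, -0.228546) × (-0.119153, -0.024405) = (0.017491, 0.031957)  (running Σ = (0.179031, -0.373513))
  m=5: (-0.120949, -0.229049) × (-0.343825, -0.088723) = (0.021263, 0.089484)  (running Σ = (0.200294, -0.284029))
  m=6: (0.050255, 0.182406) × (-0.008435, -0.002637) = (0.000057, -0.001671)  (running Σ = (0.200351, -0.285700))
  m=7: (0.023627, 0.455300) × (0.389380, 0.143704) = (-0.056228, 0.180680)  (running Σ = (0.144123, -0.105021))
  m=8: (-0.051977, 0.311867) × (0.362587, 0.155037) = (-0.067197, 0.105021)  (running Σ = (0.076926, -0.000000))
Accumulated sum (0.076926, -0.000000); after 4π/(2l+1) scaling, (0.056864, -0.000000) ⇒ P_8 = 0.056864

0.056864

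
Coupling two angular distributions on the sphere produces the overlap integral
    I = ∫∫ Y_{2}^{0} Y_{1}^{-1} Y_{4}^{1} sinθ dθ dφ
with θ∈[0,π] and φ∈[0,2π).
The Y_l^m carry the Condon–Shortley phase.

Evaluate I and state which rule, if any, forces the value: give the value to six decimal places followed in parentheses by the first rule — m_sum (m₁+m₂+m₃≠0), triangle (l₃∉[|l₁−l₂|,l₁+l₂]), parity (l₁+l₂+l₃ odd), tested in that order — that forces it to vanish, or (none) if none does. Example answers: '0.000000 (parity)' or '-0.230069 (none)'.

0.000000 (triangle)

l₃=4 ∉ [1,3] — triangle fails ⇒ I = 0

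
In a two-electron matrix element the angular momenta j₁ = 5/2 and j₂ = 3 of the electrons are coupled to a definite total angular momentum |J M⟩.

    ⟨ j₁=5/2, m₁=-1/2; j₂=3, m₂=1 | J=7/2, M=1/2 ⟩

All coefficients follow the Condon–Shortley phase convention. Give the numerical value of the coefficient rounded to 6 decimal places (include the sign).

-0.125988

√[8·2!3!4!/10! · 2!3!4!2!4!3!] = √(9216/175)
  +(−1)^0/∏(0,2,3,4,0,0)! = 1/288  (running 1/288)
  +(−1)^1/∏(1,1,2,3,1,1)! = -1/12  (running -23/288)
  +(−1)^2/∏(2,0,1,2,2,2)! = 1/16  (running -5/288)
⟨..|..⟩ = √(9216/175)·(-5/288) = -0.125988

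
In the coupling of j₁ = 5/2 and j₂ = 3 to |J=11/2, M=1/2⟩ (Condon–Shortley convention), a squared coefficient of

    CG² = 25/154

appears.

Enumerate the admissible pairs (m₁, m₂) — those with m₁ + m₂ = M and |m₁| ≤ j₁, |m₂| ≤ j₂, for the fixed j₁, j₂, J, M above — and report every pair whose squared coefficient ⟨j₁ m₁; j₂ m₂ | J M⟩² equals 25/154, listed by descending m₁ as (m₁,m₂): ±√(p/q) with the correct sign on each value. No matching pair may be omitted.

(3/2,-1): +√(25/154)

Admissible pairs with m₁+m₂ = M = 1/2: (-5/2,3), (-3/2,2), (-1/2,1), (1/2,0), (3/2,-1), (5/2,-2)
  (m₁,m₂)=(5/2,-2): CG² = 1/77, CG = +√(1/77)
  (m₁,m₂)=(3/2,-1): CG² = 25/154, CG = +√(25/154)   ← matches the target
  (m₁,m₂)=(1/2,0): CG² = 100/231, CG = +√(100/231)
  (m₁,m₂)=(-1/2,1): CG² = 25/77, CG = +√(25/77)
  (m₁,m₂)=(-3/2,2): CG² = 5/77, CG = +√(5/77)
  (m₁,m₂)=(-5/2,3): CG² = 1/462, CG = +√(1/462)
Pairs with CG² = 25/154: (3/2,-1): +√(25/154)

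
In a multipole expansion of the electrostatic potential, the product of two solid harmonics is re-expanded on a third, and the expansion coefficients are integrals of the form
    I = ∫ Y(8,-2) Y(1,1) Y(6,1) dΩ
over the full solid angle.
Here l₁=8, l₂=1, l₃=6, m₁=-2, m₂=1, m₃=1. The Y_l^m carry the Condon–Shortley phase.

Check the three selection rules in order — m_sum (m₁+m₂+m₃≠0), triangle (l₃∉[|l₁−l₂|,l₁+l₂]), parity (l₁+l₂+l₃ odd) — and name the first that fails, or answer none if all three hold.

Σmᵢ = 0  ✓
l₃∈[|l₁−l₂|,l₁+l₂]=[7,9] required, l₃=6 fails  ✗
Σlᵢ = 15 ⇒ odd

triangle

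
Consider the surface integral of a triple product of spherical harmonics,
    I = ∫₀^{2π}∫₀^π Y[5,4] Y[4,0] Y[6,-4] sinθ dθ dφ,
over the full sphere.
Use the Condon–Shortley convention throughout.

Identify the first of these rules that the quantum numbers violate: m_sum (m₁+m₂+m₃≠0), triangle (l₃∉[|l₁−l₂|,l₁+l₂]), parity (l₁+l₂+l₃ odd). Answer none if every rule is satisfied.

parity

Σmᵢ = 0  ✓
l₃∈[|l₁−l₂|,l₁+l₂]=[1,9], have l₃=6  ✓
Σlᵢ = 15 ⇒ odd  ✗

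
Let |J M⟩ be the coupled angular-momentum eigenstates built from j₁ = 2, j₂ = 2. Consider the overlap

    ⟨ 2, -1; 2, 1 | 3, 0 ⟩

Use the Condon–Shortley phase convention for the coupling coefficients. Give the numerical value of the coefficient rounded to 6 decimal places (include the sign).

triangle: 1!*3!*3!/8! = 36/40320
(j±m)!: 1!*3!*3!*1!*3!*3! = 1296
prefactor² = (2J+1)*Δ*N² = 81/10
  k=0: +1/(0!*1!*3!*3!*0!*0!) = 1/36
  k=1: −1/(1!*0!*2!*2!*1!*1!) = -1/4
Σ = -2/9  ⇒  CG² = 81/10*(-2/9)² = 2/5
CG = −√(2/5) = -0.632456

−√(2/5) = -0.632456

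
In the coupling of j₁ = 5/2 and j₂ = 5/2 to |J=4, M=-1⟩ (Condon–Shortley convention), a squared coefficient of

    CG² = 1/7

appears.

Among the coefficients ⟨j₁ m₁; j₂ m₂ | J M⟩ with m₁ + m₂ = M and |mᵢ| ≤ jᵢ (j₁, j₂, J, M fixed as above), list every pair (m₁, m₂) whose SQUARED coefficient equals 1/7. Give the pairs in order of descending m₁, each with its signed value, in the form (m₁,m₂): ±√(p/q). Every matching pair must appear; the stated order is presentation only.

(3/2,-5/2): +√(1/7); (-5/2,3/2): −√(1/7)

Admissible pairs with m₁+m₂ = M = -1: (-5/2,3/2), (-3/2,1/2), (-1/2,-1/2), (1/2,-3/2), (3/2,-5/2)
  (m₁,m₂)=(3/2,-5/2): CG² = 1/7, CG = +√(1/7)   ← matches the target
  (m₁,m₂)=(1/2,-3/2): CG² = 5/14, CG = +√(5/14)
  (m₁,m₂)=(-1/2,-1/2): CG² = 0/1, CG = 0
  (m₁,m₂)=(-3/2,1/2): CG² = 5/14, CG = −√(5/14)
  (m₁,m₂)=(-5/2,3/2): CG² = 1/7, CG = −√(1/7)   ← matches the target
Pairs with CG² = 1/7: (3/2,-5/2): +√(1/7); (-5/2,3/2): −√(1/7)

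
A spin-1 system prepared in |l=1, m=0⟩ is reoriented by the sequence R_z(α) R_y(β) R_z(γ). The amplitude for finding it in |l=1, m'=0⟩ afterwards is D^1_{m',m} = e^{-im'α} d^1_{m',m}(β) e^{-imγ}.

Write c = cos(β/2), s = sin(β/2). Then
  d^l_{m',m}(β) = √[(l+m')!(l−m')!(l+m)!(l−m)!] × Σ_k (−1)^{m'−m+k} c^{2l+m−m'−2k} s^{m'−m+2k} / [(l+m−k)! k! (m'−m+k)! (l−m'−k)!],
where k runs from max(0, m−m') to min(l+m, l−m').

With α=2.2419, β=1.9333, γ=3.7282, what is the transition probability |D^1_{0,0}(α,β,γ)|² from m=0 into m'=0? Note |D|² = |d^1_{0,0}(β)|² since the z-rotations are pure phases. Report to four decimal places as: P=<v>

First d^1_{0,0}(β=1.9333), then the phase factors e^{-i(0)α} and e^{-i(0)γ}:
c=cos(1.933300/2)=0.568060, s=sin(1.933300/2)=0.822987; N=√[1·1·1·1]=1.000000
k∈{0,1} keeps every argument non-negative
  k=0: (−1)^0·1.0000/(1)·0.5681^2·0.8230^0 = +0.322692
  k=1: (−1)^1·1.0000/(1)·0.5681^0·0.8230^2 = -0.677308
d^1_{0,0}(1.9333) = +0.322692 -0.677308 = -0.354616
|D^1_{0,0}|² = |d^1_{0,0}(β)|² = (-0.354616)² = 0.125753 (the z-rotation phases have unit modulus)

P=0.1258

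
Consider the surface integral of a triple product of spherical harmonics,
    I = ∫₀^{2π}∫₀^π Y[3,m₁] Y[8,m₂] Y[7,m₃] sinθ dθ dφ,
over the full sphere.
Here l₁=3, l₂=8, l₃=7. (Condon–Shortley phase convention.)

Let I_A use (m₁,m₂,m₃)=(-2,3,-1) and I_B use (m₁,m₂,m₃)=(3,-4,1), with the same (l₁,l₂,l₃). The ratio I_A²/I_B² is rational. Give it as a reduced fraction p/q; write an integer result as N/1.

l's match ⇒ only the (l;m) 3-j factors differ between A and B.
A: triangle coeff Δ(3,8,7) = 1/5290740; Σ_t [3,4]: t=3:−1/11612160 t=4:+1/14515200 = -1/58060800; (3j)²=55/58786 [(3 8 7; -2 3 -1)], sign=-1
B: triangle coeff Δ(3,8,7) = 1/5290740; Σ_t [0,0]: t=0:+1/46448640 = 1/46448640; (3j)²=2475/117572 [(3 8 7; 3 -4 1)], sign=+1
I_A²/I_B² = (55/58786)/(2475/117572) = 2/45

2/45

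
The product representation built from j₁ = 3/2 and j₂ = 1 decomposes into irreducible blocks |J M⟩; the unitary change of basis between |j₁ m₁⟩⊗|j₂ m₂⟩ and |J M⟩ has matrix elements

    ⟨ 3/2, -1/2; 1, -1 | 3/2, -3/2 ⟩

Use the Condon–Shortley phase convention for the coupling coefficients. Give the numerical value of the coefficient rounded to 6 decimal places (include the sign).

triangle: 1!×2!×1!/5! = 2/120
(j±m)!: 1!×2!×0!×2!×0!×3! = 24
prefactor² = (2J+1)×Δ×N² = 8/5
  k=0: +1/(0!×1!×2!×0!×0!×1!) = 1/2
Σ = 1/2  ⇒  CG² = 8/5×(1/2)² = 2/5
CG = +√(2/5) = +0.632456

+0.632456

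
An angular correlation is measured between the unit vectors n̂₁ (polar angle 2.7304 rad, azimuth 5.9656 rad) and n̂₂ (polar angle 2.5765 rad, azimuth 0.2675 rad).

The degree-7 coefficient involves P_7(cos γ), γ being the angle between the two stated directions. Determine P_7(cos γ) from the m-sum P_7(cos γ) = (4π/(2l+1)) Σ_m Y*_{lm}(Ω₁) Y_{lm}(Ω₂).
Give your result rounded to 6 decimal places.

Term-by-term m-sum for l=7 (normalisation 4π/15 = 0.837758):
  term(m=-7) = -0.000003+0.000004i   from Y*(Ω₁)=-0.000495-0.000648i, Y(Ω₂)=-0.001876-0.006029i
  term(m=-6) = -0.000243+0.000094i   from Y*(Ω₁)=+0.002297+0.006605i, Y(Ω₂)=+0.001274+0.037236i
  term(m=-5) = -0.004849-0.001065i   from Y*(Ω₁)=-0.000636-0.037141i, Y(Ω₂)=+0.030898-0.130031i
  term(m=-4) = -0.030256-0.031231i   from Y*(Ω₁)=-0.040261+0.129943i, Y(Ω₂)=-0.153470+0.280394i
  term(m=-3) = -0.030613-0.164076i   from Y*(Ω₁)=+0.198548-0.279270i, Y(Ω₂)=+0.338491-0.350272i
  term(m=-2) = +0.074017-0.174761i   from Y*(Ω₁)=-0.434020+0.319901i, Y(Ω₂)=-0.302813+0.179463i
  term(m=-1) = -0.047667+0.031577i   from Y*(Ω₁)=+0.326174-0.107217i, Y(Ω₂)=-0.160608+0.044018i
  term(m=+0) = +0.132664+0.000000i   from Y*(Ω₁)=+0.319019-0.000000i, Y(Ω₂)=+0.415848+0.000000i
  term(m=+1) = -0.047667-0.031577i   from Y*(Ω₁)=-0.326174-0.107217i, Y(Ω₂)=+0.160608+0.044018i
  term(m=+2) = +0.074017+0.174761i   from Y*(Ω₁)=-0.434020-0.319901i, Y(Ω₂)=-0.302813-0.179463i
  term(m=+3) = -0.030613+0.164076i   from Y*(Ω₁)=-0.198548-0.279270i, Y(Ω₂)=-0.338491-0.350272i
  term(m=+4) = -0.030256+0.031231i   from Y*(Ω₁)=-0.040261-0.129943i, Y(Ω₂)=-0.153470-0.280394i
  term(m=+5) = -0.004849+0.001065i   from Y*(Ω₁)=+0.000636-0.037141i, Y(Ω₂)=-0.030898-0.130031i
  term(m=+6) = -0.000243-0.000094i   from Y*(Ω₁)=+0.002297-0.006605i, Y(Ω₂)=+0.001274-0.037236i
  term(m=+7) = -0.000003-0.000004i   from Y*(Ω₁)=+0.000495-0.000648i, Y(Ω₂)=+0.001876-0.006029i
Total Σ_m = +0.053433+0.000000i. Multiply by 0.837758: +0.044764+0.000000i. P_7(cos γ) = 0.044764

0.044764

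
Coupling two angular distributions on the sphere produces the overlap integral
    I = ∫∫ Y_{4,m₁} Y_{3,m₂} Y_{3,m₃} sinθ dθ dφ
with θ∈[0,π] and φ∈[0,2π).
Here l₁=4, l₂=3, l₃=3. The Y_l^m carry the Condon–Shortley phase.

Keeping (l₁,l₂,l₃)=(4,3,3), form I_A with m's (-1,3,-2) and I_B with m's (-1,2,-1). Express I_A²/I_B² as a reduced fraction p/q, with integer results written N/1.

Same 4,3,3: normalisation and zero-m 3j drop out of the ratio.
A: Δ: 4! 4! 2! / 11! → 1/34650; sum: t=4:+1/288 = 1/288; 3j²(4 3 3; -1 3 -2) = Δ·Π!·Σ² = 5/231  (sign -1)
B: Δ: 4! 4! 2! / 11! → 1/34650; sum: t=3:−1/48 t=4:+1/144 = -1/72; 3j²(4 3 3; -1 2 -1) = Δ·Π!·Σ² = 16/693  (sign -1)
I_A²/I_B² = (5/231)/(16/693) = 15/16

15/16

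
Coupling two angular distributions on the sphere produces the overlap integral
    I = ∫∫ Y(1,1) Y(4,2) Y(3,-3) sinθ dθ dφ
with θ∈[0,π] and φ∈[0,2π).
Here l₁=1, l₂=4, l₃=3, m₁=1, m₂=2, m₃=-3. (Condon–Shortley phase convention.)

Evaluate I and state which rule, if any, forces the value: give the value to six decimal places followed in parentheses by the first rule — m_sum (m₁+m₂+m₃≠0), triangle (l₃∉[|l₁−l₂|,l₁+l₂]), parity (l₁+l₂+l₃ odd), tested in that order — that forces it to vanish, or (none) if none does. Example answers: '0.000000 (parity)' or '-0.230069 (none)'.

Rules hold: Σm=0, L=8 even, 3≤3≤5.
N = 3·9·7 = 189
Δ = 2!·0!·6!/9! = 1/252
Racah Σ t=1..1: t=1:−1/36 = -1/36
⇒ 3j(1 4 3; 0 0 0)² = 4/63, sgn +1
Racah Σ t=0..0: t=0:+1/1440 = 1/1440
⇒ 3j(1 4 3; 1 2 -3)² = 1/252, sgn +1
4πI² = N·(3j₀)²·(3jₘ)² = 1/21
I = +1·√(0.047619/4π) = 0.06155813
No selection rule forces the value: the integral is nonzero (none).

0.061558 (none)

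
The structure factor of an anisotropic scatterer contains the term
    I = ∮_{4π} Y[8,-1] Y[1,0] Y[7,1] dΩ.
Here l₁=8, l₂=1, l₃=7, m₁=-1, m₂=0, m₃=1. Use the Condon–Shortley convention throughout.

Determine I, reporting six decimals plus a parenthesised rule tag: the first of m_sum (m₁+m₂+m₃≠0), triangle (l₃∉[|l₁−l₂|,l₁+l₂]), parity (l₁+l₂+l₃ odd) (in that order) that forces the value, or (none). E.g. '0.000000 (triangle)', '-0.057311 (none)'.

Rules hold: Σm=0, L=16 even, 7≤7≤9.
N = 17·3·15 = 765
Δ = 2!·14!·0!/17! = 1/2040
Racah Σ t=1..1: t=1:−1/25401600 = -1/25401600
⇒ 3j(8 1 7; 0 0 0)² = 8/255, sgn +1
Racah Σ t=1..1: t=1:−1/29030400 = -1/29030400
⇒ 3j(8 1 7; -1 0 1)² = 21/680, sgn -1
4πI² = N·(3j₀)²·(3jₘ)² = 63/85
I = -1·√(0.741176/4π) = -0.24285994
No selection rule forces the value: the integral is nonzero (none).

-0.242860 (none)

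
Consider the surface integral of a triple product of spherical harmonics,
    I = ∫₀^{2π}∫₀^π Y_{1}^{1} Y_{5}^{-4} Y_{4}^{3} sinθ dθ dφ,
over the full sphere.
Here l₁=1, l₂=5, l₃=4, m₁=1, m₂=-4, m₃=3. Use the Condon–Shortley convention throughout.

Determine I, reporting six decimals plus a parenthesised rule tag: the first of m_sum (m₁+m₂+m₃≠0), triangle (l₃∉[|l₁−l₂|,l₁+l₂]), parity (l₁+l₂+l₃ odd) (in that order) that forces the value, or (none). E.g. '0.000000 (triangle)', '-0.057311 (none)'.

0.294638 (none)

m-sum 0 ✓  L=10 even ✓  4≤4≤6 ✓
Π(2lᵢ+1) = 3×11×9 = 297
triangle coeff Δ(1,5,4) = 1/495
Σ_t [1,1]: t=1:−1/576 = -1/576
(3j)²=5/99 [(1 5 4; 0 0 0)], sign=-1
Σ_t [0,0]: t=0:+1/10080 = 1/10080
(3j)²=4/55 [(1 5 4; 1 -4 3)], sign=-1
⇒ 4πI² = 12/11
I = (+1)√(12/11/(4π)) = 0.29463840
No selection rule forces the value: the integral is nonzero (none).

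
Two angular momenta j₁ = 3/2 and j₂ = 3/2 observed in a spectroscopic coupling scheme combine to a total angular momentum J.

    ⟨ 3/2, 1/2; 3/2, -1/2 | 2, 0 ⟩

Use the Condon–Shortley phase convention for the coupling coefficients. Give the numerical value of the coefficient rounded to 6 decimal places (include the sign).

√[5·1!2!2!/6! · 2!1!1!2!2!2!] = √(4/9)
  +(−1)^0/∏(0,1,1,1,1,1)! = 1  (running 1)
  +(−1)^1/∏(1,0,0,0,2,2)! = -1/4  (running 3/4)
⟨..|..⟩ = √(4/9)·(3/4) = +0.500000

+√(1/4) = +0.500000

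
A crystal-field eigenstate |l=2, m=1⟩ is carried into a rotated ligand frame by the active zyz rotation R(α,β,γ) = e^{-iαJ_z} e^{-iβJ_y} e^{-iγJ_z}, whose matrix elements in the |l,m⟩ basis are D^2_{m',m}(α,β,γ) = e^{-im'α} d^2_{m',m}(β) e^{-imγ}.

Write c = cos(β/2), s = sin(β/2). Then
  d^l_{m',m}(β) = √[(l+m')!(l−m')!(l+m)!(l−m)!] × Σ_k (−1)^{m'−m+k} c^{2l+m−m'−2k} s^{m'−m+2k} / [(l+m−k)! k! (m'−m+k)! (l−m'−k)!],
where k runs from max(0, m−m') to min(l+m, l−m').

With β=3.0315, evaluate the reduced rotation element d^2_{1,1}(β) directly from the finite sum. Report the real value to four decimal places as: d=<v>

d^2_{1,1}(β=3.0315) via the finite sum:
With c≡cos(β/2)=0.055019 and s≡sin(β/2)=0.998485, N=[6·1·6·1]^{1/2}=6.000000
Admissible k: 0..1 (factorial args all ≥0)
  k=0: (−1)^0·6.0000/(6)·0.0550^4·0.9985^0 = +0.000009
  k=1: (−1)^1·6.0000/(2)·0.0550^2·0.9985^2 = -0.009054
d^2_{1,1}(3.0315) = +0.000009 -0.009054 = -0.009044

d=-0.0090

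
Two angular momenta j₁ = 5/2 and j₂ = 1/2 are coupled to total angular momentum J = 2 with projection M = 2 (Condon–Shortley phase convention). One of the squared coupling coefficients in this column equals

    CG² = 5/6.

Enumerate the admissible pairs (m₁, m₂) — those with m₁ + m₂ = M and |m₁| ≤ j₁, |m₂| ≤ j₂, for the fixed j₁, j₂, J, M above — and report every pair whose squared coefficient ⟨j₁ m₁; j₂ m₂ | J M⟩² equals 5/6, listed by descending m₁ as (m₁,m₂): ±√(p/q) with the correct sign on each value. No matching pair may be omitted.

Admissible pairs with m₁+m₂ = M = 2: (3/2,1/2), (5/2,-1/2)
  (m₁,m₂)=(5/2,-1/2): CG² = 5/6, CG = +√(5/6)   ← matches the target
  (m₁,m₂)=(3/2,1/2): CG² = 1/6, CG = −√(1/6)
Pairs with CG² = 5/6: (5/2,-1/2): +√(5/6)

(5/2,-1/2): +√(5/6)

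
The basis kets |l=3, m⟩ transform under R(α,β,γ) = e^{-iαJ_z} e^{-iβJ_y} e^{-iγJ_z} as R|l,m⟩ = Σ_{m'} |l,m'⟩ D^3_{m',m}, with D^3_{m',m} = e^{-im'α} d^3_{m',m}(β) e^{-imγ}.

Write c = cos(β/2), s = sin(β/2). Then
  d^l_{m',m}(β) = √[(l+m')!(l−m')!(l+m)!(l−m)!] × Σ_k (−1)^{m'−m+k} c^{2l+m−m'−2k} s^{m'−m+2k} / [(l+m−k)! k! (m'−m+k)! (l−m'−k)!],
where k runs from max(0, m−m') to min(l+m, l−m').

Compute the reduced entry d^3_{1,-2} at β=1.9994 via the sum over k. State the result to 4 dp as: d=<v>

d^3_{1,-2}(β=1.9994) via the finite sum:
c=cos(1.999400/2)=0.540555, s=sin(1.999400/2)=0.841309; N=√[24·2·1·120]=75.894664
k: max(0,(-2)−(1))=0 … min(3+(-2),3−(1))=1
  k=0: (−1)^3·75.8947/(12)·0.5406^3·0.8413^3 = -0.594861
  k=1: (−1)^4·75.8947/(24)·0.5406^1·0.8413^5 = +0.720472
d^3_{1,-2}(1.9994) = -0.594861 +0.720472 = +0.125611

d=0.1256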